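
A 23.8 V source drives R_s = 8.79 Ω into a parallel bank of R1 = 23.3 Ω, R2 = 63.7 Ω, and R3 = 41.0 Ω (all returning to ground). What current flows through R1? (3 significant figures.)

Parallel bank: R_p = 1/(1/23.3 + 1/63.7 + 1/41.0) = 12.05 Ω.
V_A by voltage divider: V_A = 23.8 × 12.05/(8.79 + 12.05) = 13.76 V.
Branch current I = V_A/R1 = 13.76/23.3 = 0.5906 A.

I ≈ 0.591 A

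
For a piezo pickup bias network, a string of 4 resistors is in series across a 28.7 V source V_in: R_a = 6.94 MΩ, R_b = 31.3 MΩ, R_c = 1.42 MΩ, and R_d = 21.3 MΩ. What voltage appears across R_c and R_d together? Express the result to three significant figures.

V ≈ 10.7 V

ΣR = 6.94 + 31.3 + 1.42 + 21.3 = 60.96 MΩ.
R_{R_c..R_d} = 1.42 + 21.3 = 22.72 MΩ.
V = V_in · R/ΣR = 28.7 × 0.3727 = 10.70 V.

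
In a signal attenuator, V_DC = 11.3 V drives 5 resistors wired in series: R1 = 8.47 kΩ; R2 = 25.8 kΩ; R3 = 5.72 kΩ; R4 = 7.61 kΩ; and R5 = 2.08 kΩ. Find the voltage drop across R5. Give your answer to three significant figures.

ΣR = 8.47 + 25.8 + 5.72 + 7.61 + 2.08 = 49.68 kΩ.
By the voltage-divider rule, V = 11.3 × 2.080/49.68 = 0.4731 V.

V ≈ 0.473 V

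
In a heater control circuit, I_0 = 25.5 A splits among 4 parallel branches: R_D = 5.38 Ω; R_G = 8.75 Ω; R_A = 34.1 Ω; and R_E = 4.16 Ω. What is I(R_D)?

I ≈ 8.32 A

Total conductance ΣG = 1/5.38 + 1/8.75 + 1/34.1 + 1/4.16 = 0.5699 (units of 1/Ω).
By the current-divider rule, I = I_0 · G_k/ΣG = 25.5 × 0.3262 = 8.317 A.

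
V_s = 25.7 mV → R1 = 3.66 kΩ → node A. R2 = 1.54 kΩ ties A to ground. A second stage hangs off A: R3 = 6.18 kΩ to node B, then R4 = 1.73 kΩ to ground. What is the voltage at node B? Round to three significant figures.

V_B ≈ 1.46 mV

Node A sees R2 in parallel with the series input of stage 2, R3 + R4 = 7.910 kΩ.
Effective lower resistance at A: R2 ‖ 7.910 = 1.289 kΩ.
V_A = 25.7 × 1.289/(3.66 + 1.289) = 6.694 mV.
V_B = V_A × 0.2187 = 1.464 mV.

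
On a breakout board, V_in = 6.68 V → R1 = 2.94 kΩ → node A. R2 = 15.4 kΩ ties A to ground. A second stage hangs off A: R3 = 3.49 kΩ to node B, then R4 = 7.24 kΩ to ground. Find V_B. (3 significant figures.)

V_B ≈ 3.08 V

The second stage (R3 + R4 = 10.73 kΩ) loads node A in parallel with R2.
Effective lower resistance at A: R2 ‖ 10.73 = 6.324 kΩ.
First divider: V_A = V_in · 6.324/(2.94 + 6.324) = 4.560 V.
Then the unloaded second divider: V_B = V_A × R4/(R3+R4) = 4.560 × 0.6747 = 3.077 V.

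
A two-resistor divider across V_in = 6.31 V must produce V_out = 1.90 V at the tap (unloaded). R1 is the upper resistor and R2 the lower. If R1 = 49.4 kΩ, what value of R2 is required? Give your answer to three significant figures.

R2 ≈ 21.3 kΩ

Required fraction k = V_out/V_in = 0.3011.
So R2 = R1 · V_out/(V_in − V_out) = 49.4 × 1.90/(6.31 − 1.90) = 49.4 × 0.4308 = 21.28 kΩ.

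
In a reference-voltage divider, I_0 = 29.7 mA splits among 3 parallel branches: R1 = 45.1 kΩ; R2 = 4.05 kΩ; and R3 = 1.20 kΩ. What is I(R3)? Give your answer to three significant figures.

ΣG = 1/45.1 + 1/4.05 + 1/1.20 = 1.102.
R3 takes the fraction G_k/ΣG = 0.8333/1.102 = 0.7559, so I = 29.7 × 0.7559 = 22.45 mA.

I ≈ 22.5 mA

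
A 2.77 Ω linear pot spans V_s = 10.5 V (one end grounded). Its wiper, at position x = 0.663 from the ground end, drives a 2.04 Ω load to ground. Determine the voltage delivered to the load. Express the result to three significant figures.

Split the track: R_lower = x·R_p = 1.837 Ω, R_upper = (1−x)·R_p = 0.9335 Ω.
(x·R_p) ‖ R_L = 0.9665 Ω.
Then V_out = V_s · 0.9665/(0.9335 + 0.9665) = 5.341 V.
(Unloaded: V_out = x·V_s = 6.96 V.)

V_out ≈ 5.34 V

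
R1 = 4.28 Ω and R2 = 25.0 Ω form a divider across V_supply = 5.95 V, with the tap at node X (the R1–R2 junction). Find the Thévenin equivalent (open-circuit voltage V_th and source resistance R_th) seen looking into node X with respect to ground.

V_th ≈ 5.08 V, R_th ≈ 3.65 Ω

Open-circuit (no load on X): V_th = V_supply · R2/(R1 + R2) = 5.95 × 25.0/(4.280 + 25.0) = 5.080 V.
With V_supply suppressed (replaced by a short), R_th = R1 ‖ R2 = (4.280 × 25.0)/(4.280 + 25.0) = 3.654 Ω.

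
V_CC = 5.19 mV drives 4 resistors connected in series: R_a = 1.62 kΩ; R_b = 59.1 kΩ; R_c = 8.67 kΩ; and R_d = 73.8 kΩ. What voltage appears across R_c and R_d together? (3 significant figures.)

V ≈ 2.99 mV

Series total: ΣR = 1.62 + 59.1 + 8.67 + 73.8 = 143.2 kΩ.
R_{R_c..R_d} = 8.67 + 73.8 = 82.47 kΩ.
V = V_CC · R/ΣR = 5.19 × 0.5759 = 2.989 mV.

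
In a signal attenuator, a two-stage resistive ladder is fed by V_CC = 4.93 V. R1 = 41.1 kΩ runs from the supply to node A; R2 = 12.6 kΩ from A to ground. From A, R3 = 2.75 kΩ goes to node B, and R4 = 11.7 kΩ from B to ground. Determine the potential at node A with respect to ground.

Looking into the second stage from A: R3 + R4 = 14.45 kΩ appears in parallel with R2.
R2 ‖ (R3+R4) = 6.731 kΩ.
First divider: V_A = V_CC · 6.731/(41.1 + 6.731) = 0.6938 V.

V_A ≈ 0.694 V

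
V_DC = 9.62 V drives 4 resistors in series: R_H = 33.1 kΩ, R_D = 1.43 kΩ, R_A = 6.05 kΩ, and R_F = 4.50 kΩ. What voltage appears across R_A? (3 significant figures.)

V ≈ 1.29 V

Series total: ΣR = 33.1 + 1.43 + 6.05 + 4.50 = 45.08 kΩ.
Voltage divider: V = V_DC · (6.050 / 45.08) = 9.62 × 0.1342 = 1.291 V.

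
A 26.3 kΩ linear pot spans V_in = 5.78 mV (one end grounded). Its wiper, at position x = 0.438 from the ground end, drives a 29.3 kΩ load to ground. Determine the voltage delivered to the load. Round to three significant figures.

V_out ≈ 2.07 mV

Split the track: R_lower = x·R_p = 11.52 kΩ, R_upper = (1−x)·R_p = 14.78 kΩ.
R_L loads the lower segment: effective lower R = 8.269 kΩ.
V_out = 5.78 × 8.269/(14.78 + 8.269) = 2.073 mV.
(Unloaded: V_out = x·V_in = 2.53 mV.)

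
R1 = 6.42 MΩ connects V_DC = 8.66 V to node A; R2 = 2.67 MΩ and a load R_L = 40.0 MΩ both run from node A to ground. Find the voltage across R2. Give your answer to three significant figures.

R2 ‖ R_L = (2.67 × 40.0)/(2.67 + 40.0) = 2.503 MΩ.
Now apply the divider: V_out = 8.66 × 0.2805 = 2.429 V.

V_out ≈ 2.43 V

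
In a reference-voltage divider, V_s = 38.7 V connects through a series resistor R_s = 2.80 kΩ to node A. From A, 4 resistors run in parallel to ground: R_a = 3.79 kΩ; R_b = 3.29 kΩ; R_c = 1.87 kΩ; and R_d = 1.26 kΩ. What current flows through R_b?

Combine the parallel branches: R_p = (1/3.79 + 1/3.29 + 1/1.87 + 1/1.26)⁻¹ = 0.5274 kΩ.
V_A by voltage divider: V_A = 38.7 × 0.5274/(2.80 + 0.5274) = 6.134 V.
Branch current I = V_A/R_b = 6.134/3.29 = 1.864 mA.

I ≈ 1.86 mA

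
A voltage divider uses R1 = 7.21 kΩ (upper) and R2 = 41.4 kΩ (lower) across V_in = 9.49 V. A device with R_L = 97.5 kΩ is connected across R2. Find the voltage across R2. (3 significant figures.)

V_out ≈ 7.60 V

The load sits in parallel with R2, giving an effective lower resistance R2' = R2·R_L/(R2+R_L) = 29.06 kΩ.
Then V_out = V_in · R2'/(R1 + R2') = 9.49 × 29.06/36.27 = 7.604 V.
(Unloaded it would be 8.08 V; the load pulls it down.)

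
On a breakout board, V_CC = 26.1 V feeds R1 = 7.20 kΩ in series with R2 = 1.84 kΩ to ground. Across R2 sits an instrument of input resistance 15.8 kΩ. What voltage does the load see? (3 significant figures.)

R2 ‖ R_L = (1.84 × 15.8)/(1.84 + 15.8) = 1.648 kΩ.
Then V_out = V_CC · R2'/(R1 + R2') = 26.1 × 1.648/8.848 = 4.861 V.
(Unloaded it would be 5.31 V; the load pulls it down.)

V_out ≈ 4.86 V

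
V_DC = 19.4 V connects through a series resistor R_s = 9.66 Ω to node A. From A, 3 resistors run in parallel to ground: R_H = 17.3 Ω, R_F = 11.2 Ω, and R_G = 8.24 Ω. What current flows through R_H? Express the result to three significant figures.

Equivalent of the parallel group: R_p = 3.725 Ω.
V_A = 19.4 × 3.725/13.39 = 5.399 V.
I(R_H) = V_A / R_H = 5.399/17.3 = 0.3121 A.
(Equivalently: I_total = 1.449 A, then current-divider fraction G_k/ΣG = 0.2153.)

I ≈ 0.312 A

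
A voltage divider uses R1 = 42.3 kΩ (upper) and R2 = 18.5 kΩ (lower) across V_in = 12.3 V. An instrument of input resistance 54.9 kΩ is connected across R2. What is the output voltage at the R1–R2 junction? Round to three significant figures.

V_out ≈ 3.03 V

First combine the lower leg with the load: R2 ‖ R_L = 13.84 kΩ.
Voltage divider with the loaded lower leg: V_out = 12.3 × 13.84/(42.3 + 13.84) = 12.3 × 0.2465 = 3.032 V.
(Unloaded it would be 3.74 V; the load pulls it down.)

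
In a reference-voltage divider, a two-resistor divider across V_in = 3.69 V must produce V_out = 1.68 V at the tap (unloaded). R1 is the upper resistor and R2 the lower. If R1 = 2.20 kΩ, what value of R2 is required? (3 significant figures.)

R2 ≈ 1.84 kΩ

The divider ratio is R2/(R1+R2) = 1.68/3.69 = 0.4553.
Rearranging, R2 = R1·k/(1−k) = 2.20 × 0.8358 = 1.839 kΩ.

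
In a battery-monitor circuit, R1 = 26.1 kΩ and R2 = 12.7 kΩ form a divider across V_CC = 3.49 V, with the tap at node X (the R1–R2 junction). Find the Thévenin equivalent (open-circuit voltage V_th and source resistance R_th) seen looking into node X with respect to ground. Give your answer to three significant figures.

V_th is the unloaded tap voltage: V_CC · R2/(R1+R2) = 3.49 × 0.3273 = 1.142 V.
Looking into X with the source shorted: R_th = R1·R2/(R1+R2) = 26.10 × 12.7/38.80 = 8.543 kΩ.

V_th ≈ 1.14 V, R_th ≈ 8.54 kΩ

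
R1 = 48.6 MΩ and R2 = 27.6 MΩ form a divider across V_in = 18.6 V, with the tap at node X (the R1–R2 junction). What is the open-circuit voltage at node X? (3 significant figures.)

V_th ≈ 6.74 V

With X open, the divider is unloaded: V_th = 18.6 × 27.6/76.20 = 6.737 V.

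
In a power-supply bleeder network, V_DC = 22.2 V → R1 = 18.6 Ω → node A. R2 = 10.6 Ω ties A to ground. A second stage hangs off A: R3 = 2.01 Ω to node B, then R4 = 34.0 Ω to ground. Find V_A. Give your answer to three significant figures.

The second stage (R3 + R4 = 36.01 Ω) loads node A in parallel with R2.
R2 ‖ (R3+R4) = 8.189 Ω.
V_A = 22.2 × 8.189/(18.6 + 8.189) = 6.786 V.

V_A ≈ 6.79 V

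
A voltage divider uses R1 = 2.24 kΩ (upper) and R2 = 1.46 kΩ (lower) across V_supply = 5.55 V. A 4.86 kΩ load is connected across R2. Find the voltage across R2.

R2 ‖ R_L = (1.46 × 4.86)/(1.46 + 4.86) = 1.123 kΩ.
Now apply the divider: V_out = 5.55 × 0.3339 = 1.853 V.
(Unloaded it would be 2.19 V; the load pulls it down.)

V_out ≈ 1.85 V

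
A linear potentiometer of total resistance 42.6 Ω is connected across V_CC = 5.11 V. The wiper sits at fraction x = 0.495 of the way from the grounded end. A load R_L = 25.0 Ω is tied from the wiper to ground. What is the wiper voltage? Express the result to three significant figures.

The pot divides into 21.51 Ω above the wiper and 21.09 Ω below.
(x·R_p) ‖ R_L = 11.44 Ω.
V_out = 5.11 × 11.44/(21.51 + 11.44) = 1.774 V.
(Unloaded: V_out = x·V_CC = 2.53 V.)

V_out ≈ 1.77 V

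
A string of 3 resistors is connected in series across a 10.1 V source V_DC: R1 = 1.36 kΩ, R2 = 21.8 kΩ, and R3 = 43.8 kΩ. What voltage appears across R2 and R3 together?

V ≈ 9.89 V

ΣR = 1.36 + 21.8 + 43.8 = 66.96 kΩ.
R_{R2..R3} = 21.8 + 43.8 = 65.60 kΩ.
V = V_DC · R/ΣR = 10.1 × 0.9797 = 9.895 V.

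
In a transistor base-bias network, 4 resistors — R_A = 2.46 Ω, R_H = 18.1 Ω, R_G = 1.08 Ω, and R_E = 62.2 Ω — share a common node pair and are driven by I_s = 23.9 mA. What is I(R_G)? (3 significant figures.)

I ≈ 15.8 mA

ΣG = 1/2.46 + 1/18.1 + 1/1.08 + 1/62.2 = 1.404.
By the current-divider rule, I = I_s · G_k/ΣG = 23.9 × 0.6596 = 15.76 mA.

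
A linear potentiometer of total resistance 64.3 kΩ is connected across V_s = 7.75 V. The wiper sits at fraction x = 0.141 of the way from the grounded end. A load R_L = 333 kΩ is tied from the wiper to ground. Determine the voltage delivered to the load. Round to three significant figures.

V_out ≈ 1.07 V

Split the track: R_lower = x·R_p = 9.066 kΩ, R_upper = (1−x)·R_p = 55.23 kΩ.
(x·R_p) ‖ R_L = 8.826 kΩ.
Loaded-divider output: V_out = 7.75 × 0.1378 = 1.068 V.
(Unloaded: V_out = x·V_s = 1.09 V.)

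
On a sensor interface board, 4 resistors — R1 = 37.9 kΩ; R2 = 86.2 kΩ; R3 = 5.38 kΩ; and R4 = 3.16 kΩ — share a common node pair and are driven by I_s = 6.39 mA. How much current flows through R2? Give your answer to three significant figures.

I ≈ 0.137 mA

Total conductance ΣG = 1/37.9 + 1/86.2 + 1/5.38 + 1/3.16 = 0.5403 (units of 1/kΩ).
Current divider: I(R2) = I_s · G_k/ΣG = 6.39 × (0.01160/0.5403) = 6.39 × 0.02147 = 0.1372 mA.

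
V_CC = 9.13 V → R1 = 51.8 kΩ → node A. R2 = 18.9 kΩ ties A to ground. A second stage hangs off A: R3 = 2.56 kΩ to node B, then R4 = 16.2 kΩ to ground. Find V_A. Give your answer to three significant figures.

V_A ≈ 1.40 V

Looking into the second stage from A: R3 + R4 = 18.76 kΩ appears in parallel with R2.
Effective lower resistance at A: R2 ‖ 18.76 = 9.415 kΩ.
So V_A = 9.13 × 0.1538 = 1.404 V.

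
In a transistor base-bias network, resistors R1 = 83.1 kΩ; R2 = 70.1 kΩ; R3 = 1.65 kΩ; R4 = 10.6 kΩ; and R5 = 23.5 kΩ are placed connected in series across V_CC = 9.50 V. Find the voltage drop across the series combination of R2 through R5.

V ≈ 5.32 V

Total series resistance ΣR = 83.1 + 70.1 + 1.65 + 10.6 + 23.5 = 188.9 kΩ.
R_{R2..R5} = 70.1 + 1.65 + 10.6 + 23.5 = 105.8 kΩ.
By the voltage-divider rule, V = 9.50 × 105.8/188.9 = 5.322 V.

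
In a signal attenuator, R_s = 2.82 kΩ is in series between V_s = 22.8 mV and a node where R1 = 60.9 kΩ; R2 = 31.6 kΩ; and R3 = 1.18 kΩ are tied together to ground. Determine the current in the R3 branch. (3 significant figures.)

I ≈ 5.48 µA

Equivalent of the parallel group: R_p = 1.117 kΩ.
V_A = 22.8 × 1.117/3.937 = 6.467 mV.
I(R3) = V_A / R3 = 6.467/1.18 = 5.481 µA.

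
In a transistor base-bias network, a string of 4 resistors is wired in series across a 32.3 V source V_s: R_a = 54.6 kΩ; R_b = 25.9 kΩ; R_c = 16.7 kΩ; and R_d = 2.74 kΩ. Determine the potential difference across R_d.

V ≈ 0.886 V

ΣR = 54.6 + 25.9 + 16.7 + 2.74 = 99.94 kΩ.
By the voltage-divider rule, V = 32.3 × 2.740/99.94 = 0.8856 V.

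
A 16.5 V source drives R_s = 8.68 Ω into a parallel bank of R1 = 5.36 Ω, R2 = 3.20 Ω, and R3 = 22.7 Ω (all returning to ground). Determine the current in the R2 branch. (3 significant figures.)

Equivalent of the parallel group: R_p = 1.841 Ω.
V_A = 16.5 × 1.841/10.52 = 2.888 V.
I(R2) = V_A / R2 = 2.888/3.20 = 0.9023 A.
(Equivalently: I_total = 1.568 A, then current-divider fraction G_k/ΣG = 0.5754.)

I ≈ 0.902 A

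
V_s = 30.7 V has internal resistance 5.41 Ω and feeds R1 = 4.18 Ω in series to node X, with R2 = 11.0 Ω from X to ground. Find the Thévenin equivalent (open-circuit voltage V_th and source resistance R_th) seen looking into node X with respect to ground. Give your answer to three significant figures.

R1' = 5.41 + 4.18 = 9.590 Ω (source resistance + R1).
With X open, the divider is unloaded: V_th = 30.7 × 11.0/20.59 = 16.40 V.
With V_s suppressed (replaced by a short), R_th = R1' ‖ R2 = (9.590 × 11.0)/(9.590 + 11.0) = 5.123 Ω.

V_th ≈ 16.4 V, R_th ≈ 5.12 Ω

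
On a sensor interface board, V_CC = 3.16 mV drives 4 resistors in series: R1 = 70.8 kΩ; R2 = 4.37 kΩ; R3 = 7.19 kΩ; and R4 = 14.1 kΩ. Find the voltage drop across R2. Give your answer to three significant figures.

ΣR = 70.8 + 4.37 + 7.19 + 14.1 = 96.46 kΩ.
Voltage divider: V = V_CC · (4.370 / 96.46) = 3.16 × 0.04530 = 0.1432 mV.

V ≈ 0.143 mV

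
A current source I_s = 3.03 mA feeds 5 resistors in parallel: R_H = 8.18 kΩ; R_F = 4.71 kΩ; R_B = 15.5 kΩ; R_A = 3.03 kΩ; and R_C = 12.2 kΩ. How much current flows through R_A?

I ≈ 1.23 mA

ΣG = 1/8.18 + 1/4.71 + 1/15.5 + 1/3.03 + 1/12.2 = 0.8111.
R_A takes the fraction G_k/ΣG = 0.3300/0.8111 = 0.4069, so I = 3.03 × 0.4069 = 1.233 mA.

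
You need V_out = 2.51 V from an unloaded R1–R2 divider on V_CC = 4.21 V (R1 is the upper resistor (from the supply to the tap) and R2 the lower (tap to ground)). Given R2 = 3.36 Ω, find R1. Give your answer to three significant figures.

Required fraction k = V_out/V_CC = 0.5962.
R1 = R2·(1/k − 1) = 3.36 × 0.6773 = 2.276 Ω.

R1 ≈ 2.28 Ω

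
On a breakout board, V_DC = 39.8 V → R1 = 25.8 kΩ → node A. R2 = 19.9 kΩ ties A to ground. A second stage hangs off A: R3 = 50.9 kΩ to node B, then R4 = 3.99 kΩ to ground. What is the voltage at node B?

V_B ≈ 1.05 V

Node A sees R2 in parallel with the series input of stage 2, R3 + R4 = 54.89 kΩ.
R2 ‖ (R3+R4) = 14.61 kΩ.
First divider: V_A = V_DC · 14.61/(25.8 + 14.61) = 14.39 V.
Stage 2 is unloaded, so V_B = V_A · R4/(R3+R4) = 14.39 × 3.99/54.89 = 1.046 V.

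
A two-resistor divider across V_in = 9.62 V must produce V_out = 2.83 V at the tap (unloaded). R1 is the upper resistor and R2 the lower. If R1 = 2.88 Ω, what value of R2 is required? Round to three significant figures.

R2 ≈ 1.20 Ω

The divider ratio is R2/(R1+R2) = 2.83/9.62 = 0.2942.
So R2 = R1 · V_out/(V_in − V_out) = 2.88 × 2.83/(9.62 − 2.83) = 2.88 × 0.4168 = 1.200 Ω.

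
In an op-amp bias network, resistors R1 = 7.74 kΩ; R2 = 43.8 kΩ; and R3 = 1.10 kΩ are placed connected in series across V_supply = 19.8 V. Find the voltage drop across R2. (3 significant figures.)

V ≈ 16.5 V

ΣR = 7.74 + 43.8 + 1.10 = 52.64 kΩ.
Voltage divider: V = V_supply · (43.80 / 52.64) = 19.8 × 0.8321 = 16.47 V.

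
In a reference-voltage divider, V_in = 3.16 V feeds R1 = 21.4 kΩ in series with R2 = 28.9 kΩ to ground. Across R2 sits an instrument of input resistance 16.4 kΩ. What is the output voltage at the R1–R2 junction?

V_out ≈ 1.04 V

The load sits in parallel with R2, giving an effective lower resistance R2' = R2·R_L/(R2+R_L) = 10.46 kΩ.
Voltage divider with the loaded lower leg: V_out = 3.16 × 10.46/(21.4 + 10.46) = 3.16 × 0.3284 = 1.038 V.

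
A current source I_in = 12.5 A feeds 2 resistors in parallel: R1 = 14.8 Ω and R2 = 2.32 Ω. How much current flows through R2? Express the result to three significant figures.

I ≈ 10.8 A

Two-branch current divider: I_k = I_in · R_other/(R_1 + R_2).
I(R2) = 12.5 × 14.8/(14.8 + 2.32) = 12.5 × 0.8645 = 10.81 A.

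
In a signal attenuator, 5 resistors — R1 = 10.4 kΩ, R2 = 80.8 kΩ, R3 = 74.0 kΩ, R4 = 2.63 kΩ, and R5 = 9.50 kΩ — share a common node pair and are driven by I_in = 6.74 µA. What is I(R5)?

I ≈ 1.17 µA

Total conductance ΣG = 1/10.4 + 1/80.8 + 1/74.0 + 1/2.63 + 1/9.50 = 0.6075 (units of 1/kΩ).
By the current-divider rule, I = I_in · G_k/ΣG = 6.74 × 0.1733 = 1.168 µA.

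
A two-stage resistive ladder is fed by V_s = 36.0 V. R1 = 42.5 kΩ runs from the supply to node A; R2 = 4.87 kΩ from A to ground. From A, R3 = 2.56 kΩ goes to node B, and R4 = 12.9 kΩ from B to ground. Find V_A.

Node A sees R2 in parallel with the series input of stage 2, R3 + R4 = 15.46 kΩ.
R2 ‖ (R3+R4) = 3.703 kΩ.
So V_A = 36.0 × 0.08015 = 2.886 V.

V_A ≈ 2.89 V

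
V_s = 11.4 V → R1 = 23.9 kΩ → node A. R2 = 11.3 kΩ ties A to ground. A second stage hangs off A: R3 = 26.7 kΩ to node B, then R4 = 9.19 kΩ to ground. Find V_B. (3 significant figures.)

Looking into the second stage from A: R3 + R4 = 35.89 kΩ appears in parallel with R2.
Effective lower resistance at A: R2 ‖ 35.89 = 8.594 kΩ.
First divider: V_A = V_s · 8.594/(23.9 + 8.594) = 3.015 V.
V_B = V_A × 0.2561 = 0.7720 V.

V_B ≈ 0.772 V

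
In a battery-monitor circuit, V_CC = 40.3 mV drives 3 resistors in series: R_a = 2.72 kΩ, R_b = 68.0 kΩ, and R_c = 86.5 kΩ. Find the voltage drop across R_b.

V ≈ 17.4 mV

ΣR = 2.72 + 68.0 + 86.5 = 157.2 kΩ.
V = V_CC · R/ΣR = 40.3 × 0.4325 = 17.43 mV.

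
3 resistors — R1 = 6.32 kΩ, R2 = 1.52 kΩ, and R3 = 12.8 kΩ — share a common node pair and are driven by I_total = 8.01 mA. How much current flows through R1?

Total conductance ΣG = 1/6.32 + 1/1.52 + 1/12.8 = 0.8942 (units of 1/kΩ).
Current divider: I(R1) = I_total · G_k/ΣG = 8.01 × (0.1582/0.8942) = 8.01 × 0.1769 = 1.417 mA.

I ≈ 1.42 mA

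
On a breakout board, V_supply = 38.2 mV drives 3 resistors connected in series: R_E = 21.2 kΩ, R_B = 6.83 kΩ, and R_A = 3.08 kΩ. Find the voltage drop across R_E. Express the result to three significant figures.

ΣR = 21.2 + 6.83 + 3.08 = 31.11 kΩ.
By the voltage-divider rule, V = 38.2 × 21.20/31.11 = 26.03 mV.

V ≈ 26.0 mV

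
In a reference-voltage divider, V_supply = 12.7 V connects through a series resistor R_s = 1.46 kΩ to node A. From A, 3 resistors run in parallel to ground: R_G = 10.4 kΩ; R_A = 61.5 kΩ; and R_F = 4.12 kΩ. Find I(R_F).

Equivalent of the parallel group: R_p = 2.816 kΩ.
V_A = 12.7 × 2.816/4.276 = 8.364 V.
Branch current I = V_A/R_F = 8.364/4.12 = 2.030 mA.

I ≈ 2.03 mA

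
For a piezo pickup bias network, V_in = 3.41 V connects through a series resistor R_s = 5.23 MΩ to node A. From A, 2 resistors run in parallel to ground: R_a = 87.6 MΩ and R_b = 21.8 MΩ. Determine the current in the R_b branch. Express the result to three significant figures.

I ≈ 0.120 µA

Equivalent of the parallel group: R_p = 17.46 MΩ.
V_A by voltage divider: V_A = 3.41 × 17.46/(5.23 + 17.46) = 2.624 V.
Branch current I = V_A/R_b = 2.624/21.8 = 0.1204 µA.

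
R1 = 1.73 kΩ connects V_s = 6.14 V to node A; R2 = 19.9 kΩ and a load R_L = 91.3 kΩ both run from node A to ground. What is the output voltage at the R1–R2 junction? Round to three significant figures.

First combine the lower leg with the load: R2 ‖ R_L = 16.34 kΩ.
Now apply the divider: V_out = 6.14 × 0.9043 = 5.552 V.

V_out ≈ 5.55 V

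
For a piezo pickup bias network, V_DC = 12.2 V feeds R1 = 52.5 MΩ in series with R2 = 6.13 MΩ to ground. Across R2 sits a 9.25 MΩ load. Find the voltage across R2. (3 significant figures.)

V_out ≈ 0.801 V

R2 ‖ R_L = (6.13 × 9.25)/(6.13 + 9.25) = 3.687 MΩ.
Then V_out = V_DC · R2'/(R1 + R2') = 12.2 × 3.687/56.19 = 0.8005 V.
(Unloaded it would be 1.28 V; the load pulls it down.)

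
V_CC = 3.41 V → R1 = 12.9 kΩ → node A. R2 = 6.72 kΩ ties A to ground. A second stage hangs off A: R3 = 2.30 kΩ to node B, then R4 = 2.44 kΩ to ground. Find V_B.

The second stage (R3 + R4 = 4.740 kΩ) loads node A in parallel with R2.
Effective lower resistance at A: R2 ‖ 4.740 = 2.779 kΩ.
V_A = 3.41 × 2.779/(12.9 + 2.779) = 0.6045 V.
Stage 2 is unloaded, so V_B = V_A · R4/(R3+R4) = 0.6045 × 2.44/4.740 = 0.3112 V.

V_B ≈ 0.311 V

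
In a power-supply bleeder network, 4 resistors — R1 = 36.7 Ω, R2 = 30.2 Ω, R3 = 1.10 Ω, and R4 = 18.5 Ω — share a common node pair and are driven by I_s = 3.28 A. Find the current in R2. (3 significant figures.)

Total conductance ΣG = 1/36.7 + 1/30.2 + 1/1.10 + 1/18.5 = 1.024 (units of 1/Ω).
R2 takes the fraction G_k/ΣG = 0.03311/1.024 = 0.03235, so I = 3.28 × 0.03235 = 0.1061 A.

I ≈ 0.106 A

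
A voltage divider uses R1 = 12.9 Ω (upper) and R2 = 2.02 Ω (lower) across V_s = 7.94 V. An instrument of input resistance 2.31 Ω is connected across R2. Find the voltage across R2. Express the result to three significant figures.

V_out ≈ 0.612 V

R2 ‖ R_L = (2.02 × 2.31)/(2.02 + 2.31) = 1.078 Ω.
Then V_out = V_s · R2'/(R1 + R2') = 7.94 × 1.078/13.98 = 0.6122 V.
(Unloaded it would be 1.07 V; the load pulls it down.)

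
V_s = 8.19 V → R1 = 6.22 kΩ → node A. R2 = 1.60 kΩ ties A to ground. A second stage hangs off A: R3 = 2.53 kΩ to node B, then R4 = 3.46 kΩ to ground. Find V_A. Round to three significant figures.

The second stage (R3 + R4 = 5.990 kΩ) loads node A in parallel with R2.
R2 ‖ (R3+R4) = 1.263 kΩ.
First divider: V_A = V_s · 1.263/(6.22 + 1.263) = 1.382 V.

V_A ≈ 1.38 V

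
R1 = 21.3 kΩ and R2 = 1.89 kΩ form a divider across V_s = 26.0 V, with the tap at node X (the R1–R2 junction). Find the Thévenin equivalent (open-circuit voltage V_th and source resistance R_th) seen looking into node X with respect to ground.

V_th ≈ 2.12 V, R_th ≈ 1.74 kΩ

V_th is the unloaded tap voltage: V_s · R2/(R1+R2) = 26.0 × 0.08150 = 2.119 V.
Zeroing V_s shorts the top of R1 to ground, so R_th = R1 ‖ R2 = 1.736 kΩ.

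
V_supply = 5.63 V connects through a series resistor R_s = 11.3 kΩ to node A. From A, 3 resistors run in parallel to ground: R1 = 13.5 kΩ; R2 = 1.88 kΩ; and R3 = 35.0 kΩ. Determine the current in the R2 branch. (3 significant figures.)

Combine the parallel branches: R_p = (1/13.5 + 1/1.88 + 1/35.0)⁻¹ = 1.576 kΩ.
V_A by voltage divider: V_A = 5.63 × 1.576/(11.3 + 1.576) = 0.6891 V.
I(R2) = V_A / R2 = 0.6891/1.88 = 0.3665 mA.

I ≈ 0.367 mA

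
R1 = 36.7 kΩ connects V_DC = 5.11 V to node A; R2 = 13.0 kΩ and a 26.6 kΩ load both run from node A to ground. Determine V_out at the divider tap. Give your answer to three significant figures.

The load sits in parallel with R2, giving an effective lower resistance R2' = R2·R_L/(R2+R_L) = 8.732 kΩ.
Then V_out = V_DC · R2'/(R1 + R2') = 5.11 × 8.732/45.43 = 0.9822 V.
(Unloaded it would be 1.34 V; the load pulls it down.)

V_out ≈ 0.982 V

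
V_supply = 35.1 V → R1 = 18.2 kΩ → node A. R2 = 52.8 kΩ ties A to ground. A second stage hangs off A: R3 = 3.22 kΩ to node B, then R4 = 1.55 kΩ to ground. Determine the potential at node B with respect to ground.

Looking into the second stage from A: R3 + R4 = 4.770 kΩ appears in parallel with R2.
Effective lower resistance at A: R2 ‖ 4.770 = 4.375 kΩ.
First divider: V_A = V_supply · 4.375/(18.2 + 4.375) = 6.802 V.
Then the unloaded second divider: V_B = V_A × R4/(R3+R4) = 6.802 × 0.3249 = 2.210 V.

V_B ≈ 2.21 V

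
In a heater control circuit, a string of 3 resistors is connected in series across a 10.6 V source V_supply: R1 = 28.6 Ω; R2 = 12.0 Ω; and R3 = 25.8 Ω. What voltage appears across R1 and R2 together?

Total series resistance ΣR = 28.6 + 12.0 + 25.8 = 66.40 Ω.
R_{R1..R2} = 28.6 + 12.0 = 40.60 Ω.
Voltage divider: V = V_supply · (40.60 / 66.40) = 10.6 × 0.6114 = 6.481 V.

V ≈ 6.48 V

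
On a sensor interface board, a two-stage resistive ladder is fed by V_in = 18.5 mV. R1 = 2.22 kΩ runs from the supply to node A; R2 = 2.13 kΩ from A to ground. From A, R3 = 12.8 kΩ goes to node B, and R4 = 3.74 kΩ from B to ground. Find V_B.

V_B ≈ 1.92 mV

Looking into the second stage from A: R3 + R4 = 16.54 kΩ appears in parallel with R2.
Effective lower resistance at A: R2 ‖ 16.54 = 1.887 kΩ.
So V_A = 18.5 × 0.4595 = 8.500 mV.
Then the unloaded second divider: V_B = V_A × R4/(R3+R4) = 8.500 × 0.2261 = 1.922 mV.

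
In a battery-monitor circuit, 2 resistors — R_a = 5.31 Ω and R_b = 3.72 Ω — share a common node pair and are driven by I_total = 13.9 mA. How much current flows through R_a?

For two parallel branches, I_k = I_total · (other R)/(sum of R).
I(R_a) = 13.9 × 3.72/(5.31 + 3.72) = 13.9 × 0.4120 = 5.726 mA.

I ≈ 5.73 mA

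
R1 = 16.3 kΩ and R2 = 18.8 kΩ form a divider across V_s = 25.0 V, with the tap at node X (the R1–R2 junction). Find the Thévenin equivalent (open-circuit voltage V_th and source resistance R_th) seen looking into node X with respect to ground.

V_th is the unloaded tap voltage: V_s · R2/(R1+R2) = 25.0 × 0.5356 = 13.39 V.
Zeroing V_s shorts the top of R1 to ground, so R_th = R1 ‖ R2 = 8.730 kΩ.

V_th ≈ 13.4 V, R_th ≈ 8.73 kΩ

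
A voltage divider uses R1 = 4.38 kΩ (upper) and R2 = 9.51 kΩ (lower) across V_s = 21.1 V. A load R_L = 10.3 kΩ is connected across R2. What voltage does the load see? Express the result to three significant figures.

V_out ≈ 11.2 V

First combine the lower leg with the load: R2 ‖ R_L = 4.945 kΩ.
Now apply the divider: V_out = 21.1 × 0.5303 = 11.19 V.
(Unloaded it would be 14.4 V; the load pulls it down.)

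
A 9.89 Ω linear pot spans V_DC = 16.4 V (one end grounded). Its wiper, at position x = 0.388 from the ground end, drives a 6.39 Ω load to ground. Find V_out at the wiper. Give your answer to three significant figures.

V_out ≈ 4.65 V

Lower segment x·R_p = 3.837 Ω; upper segment (1−x)·R_p = 6.053 Ω.
Lower segment in parallel with the load: 3.837 ‖ 6.39 = 2.398 Ω.
V_out = 16.4 × 2.398/(6.053 + 2.398) = 4.653 V.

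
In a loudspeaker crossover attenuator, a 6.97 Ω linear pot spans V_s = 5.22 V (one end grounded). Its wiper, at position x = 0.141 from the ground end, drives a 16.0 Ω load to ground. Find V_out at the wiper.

V_out ≈ 0.699 V

Split the track: R_lower = x·R_p = 0.9828 Ω, R_upper = (1−x)·R_p = 5.987 Ω.
Lower segment in parallel with the load: 0.9828 ‖ 16.0 = 0.9259 Ω.
Then V_out = V_s · 0.9259/(5.987 + 0.9259) = 0.6991 V.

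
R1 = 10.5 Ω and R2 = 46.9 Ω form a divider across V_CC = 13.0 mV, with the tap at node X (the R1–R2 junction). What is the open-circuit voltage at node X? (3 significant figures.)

With X open, the divider is unloaded: V_th = 13.0 × 46.9/57.40 = 10.62 mV.

V_th ≈ 10.6 mV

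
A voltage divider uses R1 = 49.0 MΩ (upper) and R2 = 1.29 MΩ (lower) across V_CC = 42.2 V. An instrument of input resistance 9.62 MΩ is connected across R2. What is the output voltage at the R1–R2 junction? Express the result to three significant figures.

First combine the lower leg with the load: R2 ‖ R_L = 1.137 MΩ.
Then V_out = V_CC · R2'/(R1 + R2') = 42.2 × 1.137/50.14 = 0.9574 V.
(Unloaded it would be 1.08 V; the load pulls it down.)

V_out ≈ 0.957 V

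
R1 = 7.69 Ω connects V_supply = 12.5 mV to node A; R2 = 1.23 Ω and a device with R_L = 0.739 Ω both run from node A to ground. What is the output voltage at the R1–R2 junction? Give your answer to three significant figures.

First combine the lower leg with the load: R2 ‖ R_L = 0.4616 Ω.
Now apply the divider: V_out = 12.5 × 0.05663 = 0.7079 mV.
(Unloaded it would be 1.72 mV; the load pulls it down.)

V_out ≈ 0.708 mV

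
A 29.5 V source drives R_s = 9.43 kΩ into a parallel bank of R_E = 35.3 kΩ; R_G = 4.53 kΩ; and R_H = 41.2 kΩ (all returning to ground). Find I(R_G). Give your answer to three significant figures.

I ≈ 1.82 mA

Equivalent of the parallel group: R_p = 3.658 kΩ.
V_A by voltage divider: V_A = 29.5 × 3.658/(9.43 + 3.658) = 8.246 V.
Branch current I = V_A/R_G = 8.246/4.53 = 1.820 mA.
(Equivalently: I_total = 2.254 mA, then current-divider fraction G_k/ΣG = 0.8076.)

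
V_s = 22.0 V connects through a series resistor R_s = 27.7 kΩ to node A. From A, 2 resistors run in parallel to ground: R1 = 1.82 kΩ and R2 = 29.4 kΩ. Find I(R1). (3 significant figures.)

I ≈ 0.704 mA

Combine the parallel branches: R_p = (1/1.82 + 1/29.4)⁻¹ = 1.714 kΩ.
V_A = 22.0 × 1.714/29.41 = 1.282 V.
I(R1) = V_A / R1 = 1.282/1.82 = 0.7043 mA.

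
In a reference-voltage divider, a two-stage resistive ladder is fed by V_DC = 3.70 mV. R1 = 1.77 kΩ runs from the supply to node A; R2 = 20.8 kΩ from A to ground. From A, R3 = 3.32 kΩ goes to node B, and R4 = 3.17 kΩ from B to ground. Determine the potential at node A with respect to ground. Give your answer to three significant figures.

The second stage (R3 + R4 = 6.490 kΩ) loads node A in parallel with R2.
Effective lower resistance at A: R2 ‖ 6.490 = 4.947 kΩ.
First divider: V_A = V_DC · 4.947/(1.77 + 4.947) = 2.725 mV.

V_A ≈ 2.72 mV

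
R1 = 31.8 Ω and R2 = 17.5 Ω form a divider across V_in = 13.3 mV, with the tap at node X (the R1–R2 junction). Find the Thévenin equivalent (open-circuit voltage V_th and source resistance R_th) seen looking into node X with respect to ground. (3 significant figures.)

V_th ≈ 4.72 mV, R_th ≈ 11.3 Ω

Open-circuit (no load on X): V_th = V_in · R2/(R1 + R2) = 13.3 × 17.5/(31.80 + 17.5) = 4.721 mV.
With V_in suppressed (replaced by a short), R_th = R1 ‖ R2 = (31.80 × 17.5)/(31.80 + 17.5) = 11.29 Ω.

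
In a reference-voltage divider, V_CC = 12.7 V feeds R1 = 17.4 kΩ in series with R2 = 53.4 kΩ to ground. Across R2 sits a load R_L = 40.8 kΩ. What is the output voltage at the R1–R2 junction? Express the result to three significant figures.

V_out ≈ 7.25 V

First combine the lower leg with the load: R2 ‖ R_L = 23.13 kΩ.
Voltage divider with the loaded lower leg: V_out = 12.7 × 23.13/(17.4 + 23.13) = 12.7 × 0.5707 = 7.248 V.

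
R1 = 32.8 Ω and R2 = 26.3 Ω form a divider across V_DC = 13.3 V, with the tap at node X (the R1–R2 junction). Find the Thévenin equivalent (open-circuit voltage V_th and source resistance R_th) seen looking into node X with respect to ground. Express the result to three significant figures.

V_th is the unloaded tap voltage: V_DC · R2/(R1+R2) = 13.3 × 0.4450 = 5.919 V.
With V_DC suppressed (replaced by a short), R_th = R1 ‖ R2 = (32.80 × 26.3)/(32.80 + 26.3) = 14.60 Ω.

V_th ≈ 5.92 V, R_th ≈ 14.6 Ω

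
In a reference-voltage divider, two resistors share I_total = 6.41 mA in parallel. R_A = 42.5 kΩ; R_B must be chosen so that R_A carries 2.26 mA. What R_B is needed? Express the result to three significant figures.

R_B ≈ 23.1 kΩ

The fraction through R_A equals R_B/(R_A+R_B).
With f = 0.3526, R_B = R_A · f/(1−f) = 42.5 × 0.5446 = 23.14 kΩ.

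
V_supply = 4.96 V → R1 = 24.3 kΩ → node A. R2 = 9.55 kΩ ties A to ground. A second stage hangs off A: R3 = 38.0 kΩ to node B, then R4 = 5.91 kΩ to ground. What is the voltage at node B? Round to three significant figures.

V_B ≈ 0.163 V

The second stage (R3 + R4 = 43.91 kΩ) loads node A in parallel with R2.
R2 ‖ (R3+R4) = 7.844 kΩ.
So V_A = 4.96 × 0.2440 = 1.210 V.
V_B = V_A × 0.1346 = 0.1629 V.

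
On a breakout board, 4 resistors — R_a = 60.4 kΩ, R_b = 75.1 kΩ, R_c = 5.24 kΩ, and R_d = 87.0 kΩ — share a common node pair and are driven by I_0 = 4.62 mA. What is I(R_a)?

I ≈ 0.329 mA

Total conductance ΣG = 1/60.4 + 1/75.1 + 1/5.24 + 1/87.0 = 0.2322 (units of 1/kΩ).
By the current-divider rule, I = I_0 · G_k/ΣG = 4.62 × 0.07130 = 0.3294 mA.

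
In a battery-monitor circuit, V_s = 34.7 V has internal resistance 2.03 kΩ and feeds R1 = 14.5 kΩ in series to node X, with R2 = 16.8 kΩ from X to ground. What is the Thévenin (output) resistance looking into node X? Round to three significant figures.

R1' = 2.03 + 14.5 = 16.53 kΩ (source resistance + R1).
With V_s suppressed (replaced by a short), R_th = R1' ‖ R2 = (16.53 × 16.8)/(16.53 + 16.8) = 8.332 kΩ.

R_th ≈ 8.33 kΩ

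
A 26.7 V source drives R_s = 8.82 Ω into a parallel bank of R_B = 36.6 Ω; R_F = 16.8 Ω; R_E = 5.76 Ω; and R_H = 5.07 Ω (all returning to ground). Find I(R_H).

Combine the parallel branches: R_p = (1/36.6 + 1/16.8 + 1/5.76 + 1/5.07)⁻¹ = 2.185 Ω.
V_A by voltage divider: V_A = 26.7 × 2.185/(8.82 + 2.185) = 5.301 V.
I(R_H) = V_A / R_H = 5.301/5.07 = 1.046 A.
(Equivalently: I_total = 2.426 A, then current-divider fraction G_k/ΣG = 0.4309.)

I ≈ 1.05 A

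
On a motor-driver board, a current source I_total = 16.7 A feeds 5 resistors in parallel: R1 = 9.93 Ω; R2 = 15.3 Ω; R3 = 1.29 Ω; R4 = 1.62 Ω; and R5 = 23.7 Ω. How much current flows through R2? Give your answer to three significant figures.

Total conductance ΣG = 1/9.93 + 1/15.3 + 1/1.29 + 1/1.62 + 1/23.7 = 1.601 (units of 1/Ω).
Current divider: I(R2) = I_total · G_k/ΣG = 16.7 × (0.06536/1.601) = 16.7 × 0.04083 = 0.6819 A.

I ≈ 0.682 A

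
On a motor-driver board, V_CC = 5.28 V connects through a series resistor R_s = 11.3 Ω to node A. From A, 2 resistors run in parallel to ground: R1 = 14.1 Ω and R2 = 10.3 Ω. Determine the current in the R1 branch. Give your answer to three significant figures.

Combine the parallel branches: R_p = (1/14.1 + 1/10.3)⁻¹ = 5.952 Ω.
Node voltage V_A = V_CC · R_p/(R_s + R_p) = 5.28 × 0.3450 = 1.822 V.
I(R1) = V_A / R1 = 1.822/14.1 = 0.1292 A.
(Check via current divider: I_total = 0.3061 A; share G_k/ΣG = 0.4221 → same result.)

I ≈ 0.129 A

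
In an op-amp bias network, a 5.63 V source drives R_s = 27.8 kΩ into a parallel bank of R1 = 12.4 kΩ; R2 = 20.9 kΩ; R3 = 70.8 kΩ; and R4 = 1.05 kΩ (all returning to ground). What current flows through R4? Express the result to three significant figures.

Parallel bank: R_p = 1/(1/12.4 + 1/20.9 + 1/70.8 + 1/1.05) = 0.9132 kΩ.
V_A by voltage divider: V_A = 5.63 × 0.9132/(27.8 + 0.9132) = 0.1791 V.
I(R4) = V_A / R4 = 0.1791/1.05 = 0.1705 mA.
(Check via current divider: I_total = 0.1961 mA; share G_k/ΣG = 0.8698 → same result.)

I ≈ 0.171 mA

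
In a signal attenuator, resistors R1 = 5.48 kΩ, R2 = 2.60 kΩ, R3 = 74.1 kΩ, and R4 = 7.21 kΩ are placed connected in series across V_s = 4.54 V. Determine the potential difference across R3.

ΣR = 5.48 + 2.60 + 74.1 + 7.21 = 89.39 kΩ.
V = V_s · R/ΣR = 4.54 × 0.8290 = 3.763 V.

V ≈ 3.76 V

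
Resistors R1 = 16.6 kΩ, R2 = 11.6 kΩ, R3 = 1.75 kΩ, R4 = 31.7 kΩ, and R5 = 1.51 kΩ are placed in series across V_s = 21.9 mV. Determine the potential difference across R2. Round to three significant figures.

V ≈ 4.02 mV

Series total: ΣR = 16.6 + 11.6 + 1.75 + 31.7 + 1.51 = 63.16 kΩ.
V = V_s · R/ΣR = 21.9 × 0.1837 = 4.022 mV.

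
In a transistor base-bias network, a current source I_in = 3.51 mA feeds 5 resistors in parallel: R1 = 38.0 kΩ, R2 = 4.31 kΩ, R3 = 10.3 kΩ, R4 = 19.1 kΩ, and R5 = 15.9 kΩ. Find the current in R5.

Conductances: ΣG = 1/38.0 + 1/4.31 + 1/10.3 + 1/19.1 + 1/15.9 = 0.4707 (1/kΩ).
R5 takes the fraction G_k/ΣG = 0.06289/0.4707 = 0.1336, so I = 3.51 × 0.1336 = 0.4690 mA.

I ≈ 0.469 mA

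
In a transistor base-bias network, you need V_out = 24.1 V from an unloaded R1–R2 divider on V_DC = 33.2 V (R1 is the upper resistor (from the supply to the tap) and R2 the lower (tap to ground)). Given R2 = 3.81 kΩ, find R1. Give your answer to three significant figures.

R1 ≈ 1.44 kΩ

The divider ratio is R2/(R1+R2) = 24.1/33.2 = 0.7259.
R1 = R2·(1/k − 1) = 3.81 × 0.3776 = 1.439 kΩ.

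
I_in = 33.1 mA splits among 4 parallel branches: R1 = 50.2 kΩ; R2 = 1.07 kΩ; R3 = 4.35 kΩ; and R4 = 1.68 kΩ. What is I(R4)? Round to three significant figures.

I ≈ 11.1 mA

Total conductance ΣG = 1/50.2 + 1/1.07 + 1/4.35 + 1/1.68 = 1.780 (units of 1/kΩ).
R4 takes the fraction G_k/ΣG = 0.5952/1.780 = 0.3345, so I = 33.1 × 0.3345 = 11.07 mA.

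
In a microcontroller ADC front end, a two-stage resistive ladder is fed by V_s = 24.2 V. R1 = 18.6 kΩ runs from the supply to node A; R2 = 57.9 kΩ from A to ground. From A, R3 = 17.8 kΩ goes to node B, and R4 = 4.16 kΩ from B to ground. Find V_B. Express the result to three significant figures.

V_B ≈ 2.11 V

Looking into the second stage from A: R3 + R4 = 21.96 kΩ appears in parallel with R2.
Effective lower resistance at A: R2 ‖ 21.96 = 15.92 kΩ.
First divider: V_A = V_s · 15.92/(18.6 + 15.92) = 11.16 V.
V_B = V_A × 0.1894 = 2.114 V.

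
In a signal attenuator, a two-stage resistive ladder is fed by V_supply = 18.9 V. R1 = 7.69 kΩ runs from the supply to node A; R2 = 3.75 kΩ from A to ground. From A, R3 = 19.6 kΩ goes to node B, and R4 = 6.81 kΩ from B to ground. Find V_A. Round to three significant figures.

V_A ≈ 5.66 V

The second stage (R3 + R4 = 26.41 kΩ) loads node A in parallel with R2.
Effective lower resistance at A: R2 ‖ 26.41 = 3.284 kΩ.
So V_A = 18.9 × 0.2992 = 5.656 V.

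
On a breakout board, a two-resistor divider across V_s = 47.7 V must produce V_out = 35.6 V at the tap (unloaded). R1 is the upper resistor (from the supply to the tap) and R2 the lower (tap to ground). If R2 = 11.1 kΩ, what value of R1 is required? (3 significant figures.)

R1 ≈ 3.77 kΩ

The divider ratio is R2/(R1+R2) = 35.6/47.7 = 0.7463.
R1 = R2·(1/k − 1) = 11.1 × 0.3399 = 3.773 kΩ.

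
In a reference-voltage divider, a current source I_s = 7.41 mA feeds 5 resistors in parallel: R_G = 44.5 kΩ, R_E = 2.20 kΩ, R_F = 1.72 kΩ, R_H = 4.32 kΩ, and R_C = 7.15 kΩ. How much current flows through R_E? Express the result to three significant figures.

I ≈ 2.36 mA

Total conductance ΣG = 1/44.5 + 1/2.20 + 1/1.72 + 1/4.32 + 1/7.15 = 1.430 (units of 1/kΩ).
By the current-divider rule, I = I_s · G_k/ΣG = 7.41 × 0.3179 = 2.356 mA.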